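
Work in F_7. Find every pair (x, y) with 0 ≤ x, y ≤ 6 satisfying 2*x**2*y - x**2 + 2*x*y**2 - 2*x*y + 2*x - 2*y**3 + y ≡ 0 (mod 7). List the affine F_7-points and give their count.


Affine F_7-points: {(0, 0), (0, 2), (0, 5), (1, 4), (2, 0), (2, 1), (3, 1), (5, 2)}; count = 8.

For each of the 49 pairs (x, y) ∈ F_7², evaluate f(x, y) mod 7. Record the zeros.
  x = 0: [0↦0, 1↦6, 2↦0, 3↦5, 4↦2, 5↦0, 6↦1]  zeros at y ∈ {0, 2, 5}
  x = 1: [0↦1, 1↦2, 2↦2, 3↦3, 4↦0, 5↦2, 6↦4]  zeros at y ∈ {4}
  x = 2: [0↦0, 1↦0, 2↦3, 3↦4, 4↦5, 5↦1, 6↦1]  zeros at y ∈ {0, 1}
  x = 3: [0↦4, 1↦0, 2↦3, 3↦1, 4↦3, 5↦4, 6↦6]  zeros at y ∈ {1}
  x = 4: [0↦6, 1↦2, 2↦2, 3↦1, 4↦1, 5↦4, 6↦5]  zeros at y ∈ ∅
  x = 5: [0↦6, 1↦6, 2↦0, 3↦4, 4↦6, 5↦1, 6↦5]  zeros at y ∈ {2}
  x = 6: [0↦4, 1↦5, 2↦4, 3↦3, 4↦4, 5↦2, 6↦6]  zeros at y ∈ ∅
Collecting zeros: affine points = {(0, 0), (0, 2), (0, 5), (1, 4), (2, 0), (2, 1), (3, 1), (5, 2)}.
Total count |C(F_7)_aff| = 8.


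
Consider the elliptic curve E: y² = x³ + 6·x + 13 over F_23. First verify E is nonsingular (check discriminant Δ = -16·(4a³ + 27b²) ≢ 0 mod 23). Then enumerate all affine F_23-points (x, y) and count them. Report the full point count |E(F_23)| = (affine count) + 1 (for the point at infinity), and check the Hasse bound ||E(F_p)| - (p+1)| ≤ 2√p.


Affine points = {(0, 6), (0, 17), (3, 9), (3, 14), (4, 3), (4, 20), (6, 9), (6, 14), (14, 9), (14, 14), (21, 4), (21, 19), (22, 11), (22, 12)}; affine count = 14; |E(F_23)| = 15.

Discriminant check: Δ ∝ 4a³ + 27b² = 4·6³ + 27·13² = 4·216 + 27·169 ≡ 22 (mod 23). Nonzero ⇒ E is nonsingular.
For each x ∈ F_23, compute rhs = x³ + 6·x + 13 mod 23, then count y ∈ F_23 with y² ≡ rhs.
  x = 0: rhs = 13, matching y values: 6, 17 (2 points).
  x = 1: rhs = 20, matching y values: none (0 points).
  x = 2: rhs = 10, matching y values: none (0 points).
  x = 3: rhs = 12, matching y values: 9, 14 (2 points).
  x = 4: rhs = 9, matching y values: 3, 20 (2 points).
  x = 5: rhs = 7, matching y values: none (0 points).
  x = 6: rhs = 12, matching y values: 9, 14 (2 points).
  x = 7: rhs = 7, matching y values: none (0 points).
  x = 8: rhs = 21, matching y values: none (0 points).
  x = 9: rhs = 14, matching y values: none (0 points).
  x = 10: rhs = 15, matching y values: none (0 points).
  x = 11: rhs = 7, matching y values: none (0 points).
  x = 12: rhs = 19, matching y values: none (0 points).
  x = 13: rhs = 11, matching y values: none (0 points).
  x = 14: rhs = 12, matching y values: 9, 14 (2 points).
  x = 15: rhs = 5, matching y values: none (0 points).
  x = 16: rhs = 19, matching y values: none (0 points).
  x = 17: rhs = 14, matching y values: none (0 points).
  x = 18: rhs = 19, matching y values: none (0 points).
  x = 19: rhs = 17, matching y values: none (0 points).
  x = 20: rhs = 14, matching y values: none (0 points).
  x = 21: rhs = 16, matching y values: 4, 19 (2 points).
  x = 22: rhs = 6, matching y values: 11, 12 (2 points).
Total affine count: 14.
Full point count |E(F_23)| = 14 + 1 = 15.
Hasse bound: |15 − (23+1)| = |-9| = 9 ≤ 2√23 ≈ 9.5917 ✓.


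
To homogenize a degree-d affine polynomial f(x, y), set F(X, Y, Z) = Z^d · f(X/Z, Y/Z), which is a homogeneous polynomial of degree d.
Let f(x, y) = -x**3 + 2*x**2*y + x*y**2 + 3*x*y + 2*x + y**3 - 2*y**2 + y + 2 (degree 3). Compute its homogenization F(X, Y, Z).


F(X, Y, Z) = -X**3 + 2*X**2*Y + X*Y**2 + 3*X*Y*Z + 2*X*Z**2 + Y**3 - 2*Y**2*Z + Y*Z**2 + 2*Z**3

deg(f) = 3.
Substitute x = X/Z, y = Y/Z into f, then multiply by Z^3.
  monomial -1·x^3·y^0 ↦ -1·X^3·Y^0·Z^0.
  monomial 2·x^2·y^1 ↦ 2·X^2·Y^1·Z^0.
  monomial 1·x^1·y^2 ↦ 1·X^1·Y^2·Z^0.
  monomial 3·x^1·y^1 ↦ 3·X^1·Y^1·Z^1.
  monomial 2·x^1·y^0 ↦ 2·X^1·Y^0·Z^2.
  monomial 1·x^0·y^3 ↦ 1·X^0·Y^3·Z^0.
  monomial -2·x^0·y^2 ↦ -2·X^0·Y^2·Z^1.
  monomial 1·x^0·y^1 ↦ 1·X^0·Y^1·Z^2.
  monomial 2·x^0·y^0 ↦ 2·X^0·Y^0·Z^3.
Collecting: F(X, Y, Z) = -X**3 + 2*X**2*Y + X*Y**2 + 3*X*Y*Z + 2*X*Z**2 + Y**3 - 2*Y**2*Z + Y*Z**2 + 2*Z**3.


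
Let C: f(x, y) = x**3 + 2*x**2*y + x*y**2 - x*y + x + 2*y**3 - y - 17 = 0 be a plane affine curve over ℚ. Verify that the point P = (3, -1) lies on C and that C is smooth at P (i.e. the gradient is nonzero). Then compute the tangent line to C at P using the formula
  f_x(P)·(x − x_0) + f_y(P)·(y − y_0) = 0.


Tangent line at P: 18*x + 14*y - 40 = 0.

Step 1: f(3, -1) = 0, so P lies on C.
Step 2: partial derivatives
  f_x(x, y) = 3*x**2 + 4*x*y + y**2 - y + 1, f_y(x, y) = 2*x**2 + 2*x*y - x + 6*y**2 - 1.
  f_x(P) = 18, f_y(P) = 14 (gradient nonzero, so P is smooth).
Step 3: tangent line at P: 18·(x − 3) + 14·(y − -1) = 0.
Expanding: 18*x + 14*y - 40 = 0.


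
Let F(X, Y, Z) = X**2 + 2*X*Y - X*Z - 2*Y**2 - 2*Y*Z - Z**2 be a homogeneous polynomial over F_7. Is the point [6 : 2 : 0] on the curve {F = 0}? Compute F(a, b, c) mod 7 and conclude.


F(6,2,0) ≡ 3 (mod 7); P is NOT on the curve.

Evaluate F(6, 2, 0) term-by-term (mod 7).
  X**2 ↦ 1·36·1·1 = 36
  2*X*Y ↦ 2·6·2·1 = 24
  -X*Z ↦ -1·6·1·0 = 0
  -2*Y**2 ↦ -2·1·4·1 = -8
  -2*Y*Z ↦ -2·1·2·0 = 0
  -Z**2 ↦ -1·1·1·0 = 0
Sum: F(6, 2, 0) = (36) + (24) + (0) + (-8) + (0) + (0) = 52.
Reducing mod 7: 52 ≡ 3 (mod 7).
Since F(a, b, c) ≡ 3 ≠ 0 (mod 7), P does NOT lie on the curve.


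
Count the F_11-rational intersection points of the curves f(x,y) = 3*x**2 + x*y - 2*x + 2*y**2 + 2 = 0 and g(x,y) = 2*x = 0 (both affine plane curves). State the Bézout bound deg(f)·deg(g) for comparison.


Common zeros: ∅; count = 0; Bézout bound = 2.

deg(f) = 2, deg(g) = 1, so Bézout bound = 2.
Scan x ∈ F_11. For each x, list the y ∈ F_11 with f(x, y) ≡ 0 and those with g(x, y) ≡ 0 (mod 11); the common zeros in that column are the intersection.
  x = 0: f ≡ 0 at y ∈ ∅; g ≡ 0 at y ∈ {0, 1, 2, 3, 4, 5, 6, 7, 8, 9, 10}; common: ∅.
  x = 1: f ≡ 0 at y ∈ ∅; g ≡ 0 at y ∈ ∅; common: ∅.
  x = 2: f ≡ 0 at y ∈ {2, 8}; g ≡ 0 at y ∈ ∅; common: ∅.
  x = 3: f ≡ 0 at y ∈ {5, 10}; g ≡ 0 at y ∈ ∅; common: ∅.
  x = 4: f ≡ 0 at y ∈ ∅; g ≡ 0 at y ∈ ∅; common: ∅.
  x = 5: f ≡ 0 at y ∈ ∅; g ≡ 0 at y ∈ ∅; common: ∅.
  x = 6: f ≡ 0 at y ∈ {4}; g ≡ 0 at y ∈ ∅; common: ∅.
  x = 7: f ≡ 0 at y ∈ {5, 8}; g ≡ 0 at y ∈ ∅; common: ∅.
  x = 8: f ≡ 0 at y ∈ {3, 4}; g ≡ 0 at y ∈ ∅; common: ∅.
  x = 9: f ≡ 0 at y ∈ {2, 10}; g ≡ 0 at y ∈ ∅; common: ∅.
  x = 10: f ≡ 0 at y ∈ {3}; g ≡ 0 at y ∈ ∅; common: ∅.
Collecting: common zeros = ∅, so the count is 0.
Comparison with the Bézout bound: 0 ≤ 2 = deg(f)·deg(g), as expected for curves with no common component (the affine F_11-count falls short of the bound because intersections may lie at infinity, over extension fields, or carry multiplicity).


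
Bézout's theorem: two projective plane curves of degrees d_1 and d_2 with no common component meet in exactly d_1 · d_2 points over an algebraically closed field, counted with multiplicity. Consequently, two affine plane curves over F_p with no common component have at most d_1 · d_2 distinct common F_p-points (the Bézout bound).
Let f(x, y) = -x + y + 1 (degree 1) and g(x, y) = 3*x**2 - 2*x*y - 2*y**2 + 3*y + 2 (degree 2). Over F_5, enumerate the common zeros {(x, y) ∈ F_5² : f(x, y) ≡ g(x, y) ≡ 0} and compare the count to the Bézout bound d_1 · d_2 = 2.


Common zeros: {(1, 0), (3, 2)}; count = 2; Bézout bound = 2.

deg(f) = 1, deg(g) = 2, so Bézout bound = 2.
Scan x ∈ F_5. For each x, list the y ∈ F_5 with f(x, y) ≡ 0 and those with g(x, y) ≡ 0 (mod 5); the common zeros in that column are the intersection.
  x = 0: f ≡ 0 at y ∈ {4}; g ≡ 0 at y ∈ {2}; common: ∅.
  x = 1: f ≡ 0 at y ∈ {0}; g ≡ 0 at y ∈ {0, 3}; common: {0}.
  x = 2: f ≡ 0 at y ∈ {1}; g ≡ 0 at y ∈ ∅; common: ∅.
  x = 3: f ≡ 0 at y ∈ {2}; g ≡ 0 at y ∈ {2, 4}; common: {2}.
  x = 4: f ≡ 0 at y ∈ {3}; g ≡ 0 at y ∈ {0}; common: ∅.
Collecting: common zeros = {(1, 0), (3, 2)}, so the count is 2.
Comparison with the Bézout bound: 2 ≤ 2 = deg(f)·deg(g), as expected for curves with no common component (the bound is attained).


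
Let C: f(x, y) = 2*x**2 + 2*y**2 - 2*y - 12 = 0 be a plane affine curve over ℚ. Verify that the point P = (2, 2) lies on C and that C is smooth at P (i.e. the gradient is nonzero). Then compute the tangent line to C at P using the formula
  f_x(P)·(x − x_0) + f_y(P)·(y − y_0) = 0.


Tangent line at P: 8*x + 6*y - 28 = 0.

Step 1: f(2, 2) = 0, so P lies on C.
Step 2: partial derivatives
  f_x(x, y) = 4*x, f_y(x, y) = 4*y - 2.
  f_x(P) = 8, f_y(P) = 6 (gradient nonzero, so P is smooth).
Step 3: tangent line at P: 8·(x − 2) + 6·(y − 2) = 0.
Expanding: 8*x + 6*y - 28 = 0.


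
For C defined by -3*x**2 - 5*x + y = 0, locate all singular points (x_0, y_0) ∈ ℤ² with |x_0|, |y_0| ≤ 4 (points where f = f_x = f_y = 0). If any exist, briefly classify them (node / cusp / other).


No singular points in the scanned grid; C is smooth there.

Compute partial derivatives:
  f_x = -6*x - 5.
  f_y = 1.
f_y = 1 is a nonzero constant, so f_y never vanishes: no point (x, y) can satisfy f = f_x = f_y = 0. In particular no (x, y) ∈ {−4, ..., 4}² is singular; the curve is smooth.


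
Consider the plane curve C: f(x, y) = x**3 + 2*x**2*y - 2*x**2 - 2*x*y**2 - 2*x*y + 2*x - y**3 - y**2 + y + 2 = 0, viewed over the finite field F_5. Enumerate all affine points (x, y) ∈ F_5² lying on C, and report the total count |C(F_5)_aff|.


Affine F_5-points: {(1, 1), (1, 2), (1, 4), (2, 1)}; count = 4.

For each of the 25 pairs (x, y) ∈ F_5², evaluate f(x, y) mod 5. Record the zeros.
  x = 0: [0↦2, 1↦1, 2↦2, 3↦4, 4↦1]  zeros at y ∈ ∅
  x = 1: [0↦3, 1↦0, 2↦0, 3↦2, 4↦0]  zeros at y ∈ {1, 2, 4}
  x = 2: [0↦1, 1↦0, 2↦3, 3↦4, 4↦2]  zeros at y ∈ {1}
  x = 3: [0↦2, 1↦2, 2↦2, 3↦1, 4↦3]  zeros at y ∈ ∅
  x = 4: [0↦2, 1↦2, 2↦3, 3↦4, 4↦4]  zeros at y ∈ ∅
Collecting zeros: affine points = {(1, 1), (1, 2), (1, 4), (2, 1)}.
Total count |C(F_5)_aff| = 4.


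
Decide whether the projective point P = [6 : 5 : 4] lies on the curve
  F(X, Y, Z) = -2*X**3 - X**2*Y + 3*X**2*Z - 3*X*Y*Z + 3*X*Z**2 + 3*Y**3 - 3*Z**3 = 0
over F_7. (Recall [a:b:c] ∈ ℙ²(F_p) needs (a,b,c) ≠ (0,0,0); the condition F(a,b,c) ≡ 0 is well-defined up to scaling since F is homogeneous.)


F(6,5,4) ≡ 1 (mod 7); P is NOT on the curve.

Evaluate F(6, 5, 4) term-by-term (mod 7).
  -2*X**3 ↦ -2·216·1·1 = -432
  -X**2*Y ↦ -1·36·5·1 = -180
  3*X**2*Z ↦ 3·36·1·4 = 432
  -3*X*Y*Z ↦ -3·6·5·4 = -360
  3*X*Z**2 ↦ 3·6·1·16 = 288
  3*Y**3 ↦ 3·1·125·1 = 375
  -3*Z**3 ↦ -3·1·1·64 = -192
Sum: F(6, 5, 4) = (-432) + (-180) + (432) + (-360) + (288) + (375) + (-192) = -69.
Reducing mod 7: -69 ≡ 1 (mod 7).
Since F(a, b, c) ≡ 1 ≠ 0 (mod 7), P does NOT lie on the curve.


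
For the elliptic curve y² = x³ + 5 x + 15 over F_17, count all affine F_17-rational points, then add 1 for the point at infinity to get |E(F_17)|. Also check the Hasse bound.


Affine points = {(0, 7), (0, 10), (1, 2), (1, 15), (2, 4), (2, 13), (7, 6), (7, 11), (12, 1), (12, 16), (13, 4), (13, 13), (16, 3), (16, 14)}; affine count = 14; |E(F_17)| = 15.

Discriminant check: Δ ∝ 4a³ + 27b² = 4·5³ + 27·15² = 4·125 + 27·225 ≡ 13 (mod 17). Nonzero ⇒ E is nonsingular.
For each x ∈ F_17, compute rhs = x³ + 5·x + 15 mod 17, then count y ∈ F_17 with y² ≡ rhs.
  x = 0: rhs = 15, matching y values: 7, 10 (2 points).
  x = 1: rhs = 4, matching y values: 2, 15 (2 points).
  x = 2: rhs = 16, matching y values: 4, 13 (2 points).
  x = 3: rhs = 6, matching y values: none (0 points).
  x = 4: rhs = 14, matching y values: none (0 points).
  x = 5: rhs = 12, matching y values: none (0 points).
  x = 6: rhs = 6, matching y values: none (0 points).
  x = 7: rhs = 2, matching y values: 6, 11 (2 points).
  x = 8: rhs = 6, matching y values: none (0 points).
  x = 9: rhs = 7, matching y values: none (0 points).
  x = 10: rhs = 11, matching y values: none (0 points).
  x = 11: rhs = 7, matching y values: none (0 points).
  x = 12: rhs = 1, matching y values: 1, 16 (2 points).
  x = 13: rhs = 16, matching y values: 4, 13 (2 points).
  x = 14: rhs = 7, matching y values: none (0 points).
  x = 15: rhs = 14, matching y values: none (0 points).
  x = 16: rhs = 9, matching y values: 3, 14 (2 points).
Total affine count: 14.
Full point count |E(F_17)| = 14 + 1 = 15.
Hasse bound: |15 − (17+1)| = |-3| = 3 ≤ 2√17 ≈ 8.2462 ✓.


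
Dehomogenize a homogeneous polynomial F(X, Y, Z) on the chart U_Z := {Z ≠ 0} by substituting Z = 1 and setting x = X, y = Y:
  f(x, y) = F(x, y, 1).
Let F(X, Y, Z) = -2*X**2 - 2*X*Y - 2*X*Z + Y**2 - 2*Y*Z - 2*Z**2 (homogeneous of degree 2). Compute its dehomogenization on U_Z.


f(x, y) = -2*x**2 - 2*x*y - 2*x + y**2 - 2*y - 2

On U_Z we set Z = 1. Each monomial c·X^i·Y^j·Z^k in F becomes c·x^i·y^j·1^k = c·x^i·y^j.
Substituting Z = 1: F(X, Y, 1) = -2*x**2 - 2*x*y - 2*x + y**2 - 2*y - 2.
Note: deg(f) ≤ deg(F) = 2; strict inequality happens when F is divisible by Z (lost terms).


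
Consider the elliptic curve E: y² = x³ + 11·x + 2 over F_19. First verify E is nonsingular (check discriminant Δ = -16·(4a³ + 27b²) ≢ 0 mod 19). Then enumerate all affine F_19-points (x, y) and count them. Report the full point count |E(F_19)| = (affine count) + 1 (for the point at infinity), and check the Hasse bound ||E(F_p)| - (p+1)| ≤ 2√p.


Affine points = {(3, 9), (3, 10), (5, 7), (5, 12), (7, 2), (7, 17), (12, 0), (13, 9), (13, 10), (18, 3), (18, 16)}; affine count = 11; |E(F_19)| = 12.

Discriminant check: Δ ∝ 4a³ + 27b² = 4·11³ + 27·2² = 4·1331 + 27·4 ≡ 17 (mod 19). Nonzero ⇒ E is nonsingular.
For each x ∈ F_19, compute rhs = x³ + 11·x + 2 mod 19, then count y ∈ F_19 with y² ≡ rhs.
  x = 0: rhs = 2, matching y values: none (0 points).
  x = 1: rhs = 14, matching y values: none (0 points).
  x = 2: rhs = 13, matching y values: none (0 points).
  x = 3: rhs = 5, matching y values: 9, 10 (2 points).
  x = 4: rhs = 15, matching y values: none (0 points).
  x = 5: rhs = 11, matching y values: 7, 12 (2 points).
  x = 6: rhs = 18, matching y values: none (0 points).
  x = 7: rhs = 4, matching y values: 2, 17 (2 points).
  x = 8: rhs = 13, matching y values: none (0 points).
  x = 9: rhs = 13, matching y values: none (0 points).
  x = 10: rhs = 10, matching y values: none (0 points).
  x = 11: rhs = 10, matching y values: none (0 points).
  x = 12: rhs = 0, matching y values: 0 (1 points).
  x = 13: rhs = 5, matching y values: 9, 10 (2 points).
  x = 14: rhs = 12, matching y values: none (0 points).
  x = 15: rhs = 8, matching y values: none (0 points).
  x = 16: rhs = 18, matching y values: none (0 points).
  x = 17: rhs = 10, matching y values: none (0 points).
  x = 18: rhs = 9, matching y values: 3, 16 (2 points).
Total affine count: 11.
Full point count |E(F_19)| = 11 + 1 = 12.
Hasse bound: |12 − (19+1)| = |-8| = 8 ≤ 2√19 ≈ 8.7178 ✓.


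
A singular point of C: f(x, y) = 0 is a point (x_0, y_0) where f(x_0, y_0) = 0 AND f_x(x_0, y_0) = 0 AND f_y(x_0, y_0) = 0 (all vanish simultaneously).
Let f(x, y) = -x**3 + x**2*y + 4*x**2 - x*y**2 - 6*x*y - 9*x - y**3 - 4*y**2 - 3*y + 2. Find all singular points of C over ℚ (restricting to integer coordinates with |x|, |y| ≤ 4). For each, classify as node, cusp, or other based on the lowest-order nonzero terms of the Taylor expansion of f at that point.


Singular points: {(1, -2)}; classification: node.

Compute partial derivatives:
  f_x = -3*x**2 + 2*x*y + 8*x - y**2 - 6*y - 9.
  f_y = x**2 - 2*x*y - 6*x - 3*y**2 - 8*y - 3.
Scan x_0 ∈ {−4, ..., 4}. For each x_0, f_y(x_0, y) is a polynomial in y; find its integer roots y ∈ {−4, ..., 4}, then test f_x and f at those candidates.
  x = -4: f_y(-4, y) = 37 - 3*y**2; no integer root y with |y| ≤ 4.
  x = -3: f_y(-3, y) = -3*y**2 - 2*y + 24; no integer root y with |y| ≤ 4.
  x = -2: f_y(-2, y) = -3*y**2 - 4*y + 13; no integer root y with |y| ≤ 4.
  x = -1: f_y(-1, y) = -3*y**2 - 6*y + 4; no integer root y with |y| ≤ 4.
  x = 0: f_y(0, y) = -3*y**2 - 8*y - 3; no integer root y with |y| ≤ 4.
  x = 1: f_y(1, y) = -3*y**2 - 10*y - 8; vanishes at y ∈ {-2}. (1, -2): f_x = 0, f = 0 — SINGULAR.
  x = 2: f_y(2, y) = -3*y**2 - 12*y - 11; no integer root y with |y| ≤ 4.
  x = 3: f_y(3, y) = -3*y**2 - 14*y - 12; no integer root y with |y| ≤ 4.
  x = 4: f_y(4, y) = -3*y**2 - 16*y - 11; no integer root y with |y| ≤ 4.
Only singular point on the grid: (1, -2).
Classify: substitute x = 1 + u, y = -2 + v and expand: f = -u**3 + u**2*v - u**2 - u*v**2 - v**3 + v**2.
No constant or linear terms (consistent with a singular point). Quadratic part: -u**2 + v**2. Cubic part: -u**3 + u**2*v - u*v**2 - v**3.
The quadratic part v**2 - u**2 = (v − u)(v + u) splits into two distinct linear factors, so there are two distinct tangent lines y − -2 = ±(x − 1) — this is a node (ordinary double point).
Classification: node.


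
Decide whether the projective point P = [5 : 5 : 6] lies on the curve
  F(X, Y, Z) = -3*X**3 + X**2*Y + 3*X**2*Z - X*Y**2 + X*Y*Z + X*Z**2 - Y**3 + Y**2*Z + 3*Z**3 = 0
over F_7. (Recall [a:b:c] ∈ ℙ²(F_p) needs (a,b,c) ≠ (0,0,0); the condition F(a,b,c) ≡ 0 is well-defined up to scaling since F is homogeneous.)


F(5,5,6) ≡ 0 (mod 7); P is on the curve.

Evaluate F(5, 5, 6) term-by-term (mod 7).
  -3*X**3 ↦ -3·125·1·1 = -375
  X**2*Y ↦ 1·25·5·1 = 125
  3*X**2*Z ↦ 3·25·1·6 = 450
  -X*Y**2 ↦ -1·5·25·1 = -125
  X*Y*Z ↦ 1·5·5·6 = 150
  X*Z**2 ↦ 1·5·1·36 = 180
  -Y**3 ↦ -1·1·125·1 = -125
  Y**2*Z ↦ 1·1·25·6 = 150
  3*Z**3 ↦ 3·1·1·216 = 648
Sum: F(5, 5, 6) = (-375) + (125) + (450) + (-125) + (150) + (180) + (-125) + (150) + (648) = 1078.
Reducing mod 7: 1078 ≡ 0 (mod 7).
Since F(a, b, c) ≡ 0 (mod 7), P lies on the curve.


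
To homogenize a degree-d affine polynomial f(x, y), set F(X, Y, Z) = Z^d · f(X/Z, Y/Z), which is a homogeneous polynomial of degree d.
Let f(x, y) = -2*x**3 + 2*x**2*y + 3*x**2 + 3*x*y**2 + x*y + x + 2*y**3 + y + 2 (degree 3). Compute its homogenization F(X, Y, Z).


F(X, Y, Z) = -2*X**3 + 2*X**2*Y + 3*X**2*Z + 3*X*Y**2 + X*Y*Z + X*Z**2 + 2*Y**3 + Y*Z**2 + 2*Z**3

deg(f) = 3.
Substitute x = X/Z, y = Y/Z into f, then multiply by Z^3.
  monomial -2·x^3·y^0 ↦ -2·X^3·Y^0·Z^0.
  monomial 2·x^2·y^1 ↦ 2·X^2·Y^1·Z^0.
  monomial 3·x^2·y^0 ↦ 3·X^2·Y^0·Z^1.
  monomial 3·x^1·y^2 ↦ 3·X^1·Y^2·Z^0.
  monomial 1·x^1·y^1 ↦ 1·X^1·Y^1·Z^1.
  monomial 1·x^1·y^0 ↦ 1·X^1·Y^0·Z^2.
  monomial 2·x^0·y^3 ↦ 2·X^0·Y^3·Z^0.
  monomial 1·x^0·y^1 ↦ 1·X^0·Y^1·Z^2.
  monomial 2·x^0·y^0 ↦ 2·X^0·Y^0·Z^3.
Collecting: F(X, Y, Z) = -2*X**3 + 2*X**2*Y + 3*X**2*Z + 3*X*Y**2 + X*Y*Z + X*Z**2 + 2*Y**3 + Y*Z**2 + 2*Z**3.


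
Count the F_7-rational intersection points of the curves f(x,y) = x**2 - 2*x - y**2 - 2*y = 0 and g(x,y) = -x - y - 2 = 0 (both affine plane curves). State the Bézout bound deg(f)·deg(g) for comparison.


Common zeros: {(0, 5)}; count = 1; Bézout bound = 2.

deg(f) = 2, deg(g) = 1, so Bézout bound = 2.
Scan x ∈ F_7. For each x, list the y ∈ F_7 with f(x, y) ≡ 0 and those with g(x, y) ≡ 0 (mod 7); the common zeros in that column are the intersection.
  x = 0: f ≡ 0 at y ∈ {0, 5}; g ≡ 0 at y ∈ {5}; common: {5}.
  x = 1: f ≡ 0 at y ∈ {6}; g ≡ 0 at y ∈ {4}; common: ∅.
  x = 2: f ≡ 0 at y ∈ {0, 5}; g ≡ 0 at y ∈ {3}; common: ∅.
  x = 3: f ≡ 0 at y ∈ {1, 4}; g ≡ 0 at y ∈ {2}; common: ∅.
  x = 4: f ≡ 0 at y ∈ {2, 3}; g ≡ 0 at y ∈ {1}; common: ∅.
  x = 5: f ≡ 0 at y ∈ {2, 3}; g ≡ 0 at y ∈ {0}; common: ∅.
  x = 6: f ≡ 0 at y ∈ {1, 4}; g ≡ 0 at y ∈ {6}; common: ∅.
Collecting: common zeros = {(0, 5)}, so the count is 1.
Comparison with the Bézout bound: 1 ≤ 2 = deg(f)·deg(g), as expected for curves with no common component (the affine F_7-count falls short of the bound because intersections may lie at infinity, over extension fields, or carry multiplicity).


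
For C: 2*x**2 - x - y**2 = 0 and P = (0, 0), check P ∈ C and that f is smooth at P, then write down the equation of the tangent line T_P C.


Tangent line at P: -x = 0.

Step 1: f(0, 0) = 0, so P lies on C.
Step 2: partial derivatives
  f_x(x, y) = 4*x - 1, f_y(x, y) = -2*y.
  f_x(P) = -1, f_y(P) = 0 (gradient nonzero, so P is smooth).
Step 3: tangent line at P: -1·(x − 0) + 0·(y − 0) = 0.
Expanding: -x = 0.


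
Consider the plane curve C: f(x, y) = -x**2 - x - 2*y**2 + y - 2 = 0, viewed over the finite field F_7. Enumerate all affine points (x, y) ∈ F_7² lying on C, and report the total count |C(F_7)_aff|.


Affine F_7-points: {(1, 5), (1, 6), (2, 2), (3, 0), (3, 4), (4, 2), (5, 5), (5, 6)}; count = 8.

For each of the 49 pairs (x, y) ∈ F_7², evaluate f(x, y) mod 7. Record the zeros.
  x = 0: [0↦5, 1↦4, 2↦6, 3↦4, 4↦5, 5↦2, 6↦2]  zeros at y ∈ ∅
  x = 1: [0↦3, 1↦2, 2↦4, 3↦2, 4↦3, 5↦0, 6↦0]  zeros at y ∈ {5, 6}
  x = 2: [0↦6, 1↦5, 2↦0, 3↦5, 4↦6, 5↦3, 6↦3]  zeros at y ∈ {2}
  x = 3: [0↦0, 1↦6, 2↦1, 3↦6, 4↦0, 5↦4, 6↦4]  zeros at y ∈ {0, 4}
  x = 4: [0↦6, 1↦5, 2↦0, 3↦5, 4↦6, 5↦3, 6↦3]  zeros at y ∈ {2}
  x = 5: [0↦3, 1↦2, 2↦4, 3↦2, 4↦3, 5↦0, 6↦0]  zeros at y ∈ {5, 6}
  x = 6: [0↦5, 1↦4, 2↦6, 3↦4, 4↦5, 5↦2, 6↦2]  zeros at y ∈ ∅
Collecting zeros: affine points = {(1, 5), (1, 6), (2, 2), (3, 0), (3, 4), (4, 2), (5, 5), (5, 6)}.
Total count |C(F_7)_aff| = 8.


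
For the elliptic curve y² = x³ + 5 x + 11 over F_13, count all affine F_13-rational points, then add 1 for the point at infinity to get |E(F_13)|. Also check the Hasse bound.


Affine points = {(1, 2), (1, 11), (2, 4), (2, 9), (3, 1), (3, 12), (4, 2), (4, 11), (6, 6), (6, 7), (7, 5), (7, 8), (8, 2), (8, 11)}; affine count = 14; |E(F_13)| = 15.

Discriminant check: Δ ∝ 4a³ + 27b² = 4·5³ + 27·11² = 4·125 + 27·121 ≡ 10 (mod 13). Nonzero ⇒ E is nonsingular.
For each x ∈ F_13, compute rhs = x³ + 5·x + 11 mod 13, then count y ∈ F_13 with y² ≡ rhs.
  x = 0: rhs = 11, matching y values: none (0 points).
  x = 1: rhs = 4, matching y values: 2, 11 (2 points).
  x = 2: rhs = 3, matching y values: 4, 9 (2 points).
  x = 3: rhs = 1, matching y values: 1, 12 (2 points).
  x = 4: rhs = 4, matching y values: 2, 11 (2 points).
  x = 5: rhs = 5, matching y values: none (0 points).
  x = 6: rhs = 10, matching y values: 6, 7 (2 points).
  x = 7: rhs = 12, matching y values: 5, 8 (2 points).
  x = 8: rhs = 4, matching y values: 2, 11 (2 points).
  x = 9: rhs = 5, matching y values: none (0 points).
  x = 10: rhs = 8, matching y values: none (0 points).
  x = 11: rhs = 6, matching y values: none (0 points).
  x = 12: rhs = 5, matching y values: none (0 points).
Total affine count: 14.
Full point count |E(F_13)| = 14 + 1 = 15.
Hasse bound: |15 − (13+1)| = |1| = 1 ≤ 2√13 ≈ 7.2111 ✓.


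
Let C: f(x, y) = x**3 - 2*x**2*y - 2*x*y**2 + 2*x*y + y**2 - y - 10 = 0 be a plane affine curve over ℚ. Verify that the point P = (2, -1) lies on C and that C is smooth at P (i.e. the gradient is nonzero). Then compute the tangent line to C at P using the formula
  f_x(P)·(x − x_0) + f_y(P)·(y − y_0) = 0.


Tangent line at P: 16*x + y - 31 = 0.

Step 1: f(2, -1) = 0, so P lies on C.
Step 2: partial derivatives
  f_x(x, y) = 3*x**2 - 4*x*y - 2*y**2 + 2*y, f_y(x, y) = -2*x**2 - 4*x*y + 2*x + 2*y - 1.
  f_x(P) = 16, f_y(P) = 1 (gradient nonzero, so P is smooth).
Step 3: tangent line at P: 16·(x − 2) + 1·(y − -1) = 0.
Expanding: 16*x + y - 31 = 0.


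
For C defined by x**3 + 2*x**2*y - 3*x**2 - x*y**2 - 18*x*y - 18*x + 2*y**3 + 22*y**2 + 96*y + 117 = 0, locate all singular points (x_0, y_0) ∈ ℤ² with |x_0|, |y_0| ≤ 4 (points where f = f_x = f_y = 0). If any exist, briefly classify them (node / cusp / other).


Singular points: {(3, -3)}; classification: cusp.

Compute partial derivatives:
  f_x = 3*x**2 + 4*x*y - 6*x - y**2 - 18*y - 18.
  f_y = 2*x**2 - 2*x*y - 18*x + 6*y**2 + 44*y + 96.
Scan x_0 ∈ {−4, ..., 4}. For each x_0, f_y(x_0, y) is a polynomial in y; find its integer roots y ∈ {−4, ..., 4}, then test f_x and f at those candidates.
  x = -4: f_y(-4, y) = 6*y**2 + 52*y + 200; no integer root y with |y| ≤ 4.
  x = -3: f_y(-3, y) = 6*y**2 + 50*y + 168; no integer root y with |y| ≤ 4.
  x = -2: f_y(-2, y) = 6*y**2 + 48*y + 140; no integer root y with |y| ≤ 4.
  x = -1: f_y(-1, y) = 6*y**2 + 46*y + 116; no integer root y with |y| ≤ 4.
  x = 0: f_y(0, y) = 6*y**2 + 44*y + 96; no integer root y with |y| ≤ 4.
  x = 1: f_y(1, y) = 6*y**2 + 42*y + 80; no integer root y with |y| ≤ 4.
  x = 2: f_y(2, y) = 6*y**2 + 40*y + 68; no integer root y with |y| ≤ 4.
  x = 3: f_y(3, y) = 6*y**2 + 38*y + 60; vanishes at y ∈ {-3}. (3, -3): f_x = 0, f = 0 — SINGULAR.
  x = 4: f_y(4, y) = 6*y**2 + 36*y + 56; no integer root y with |y| ≤ 4.
Only singular point on the grid: (3, -3).
Classify: substitute x = 3 + u, y = -3 + v and expand: f = u**3 + 2*u**2*v - u*v**2 + 2*v**3 + v**2.
No constant or linear terms (consistent with a singular point). Quadratic part: v**2. Cubic part: u**3 + 2*u**2*v - u*v**2 + 2*v**3.
The quadratic part v**2 is a perfect square, so there is a single (double) tangent line v = 0, i.e. y = -3. Restricting the cubic part to that line (v = 0) leaves u**3 ≠ 0, so f is not divisible by v and the branch is v² ≈ -u**3 to lowest order — this is a cusp.
Classification: cusp.


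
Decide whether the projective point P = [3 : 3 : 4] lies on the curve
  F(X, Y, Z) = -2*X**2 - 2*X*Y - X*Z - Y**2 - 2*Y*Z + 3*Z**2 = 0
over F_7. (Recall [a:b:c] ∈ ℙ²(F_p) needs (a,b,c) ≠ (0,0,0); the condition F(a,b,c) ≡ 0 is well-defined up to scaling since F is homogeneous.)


F(3,3,4) ≡ 2 (mod 7); P is NOT on the curve.

Evaluate F(3, 3, 4) term-by-term (mod 7).
  -2*X**2 ↦ -2·9·1·1 = -18
  -2*X*Y ↦ -2·3·3·1 = -18
  -X*Z ↦ -1·3·1·4 = -12
  -Y**2 ↦ -1·1·9·1 = -9
  -2*Y*Z ↦ -2·1·3·4 = -24
  3*Z**2 ↦ 3·1·1·16 = 48
Sum: F(3, 3, 4) = (-18) + (-18) + (-12) + (-9) + (-24) + (48) = -33.
Reducing mod 7: -33 ≡ 2 (mod 7).
Since F(a, b, c) ≡ 2 ≠ 0 (mod 7), P does NOT lie on the curve.


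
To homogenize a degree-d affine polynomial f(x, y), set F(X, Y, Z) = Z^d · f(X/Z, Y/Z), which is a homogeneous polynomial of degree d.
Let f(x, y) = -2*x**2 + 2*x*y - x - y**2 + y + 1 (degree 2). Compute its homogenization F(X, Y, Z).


F(X, Y, Z) = -2*X**2 + 2*X*Y - X*Z - Y**2 + Y*Z + Z**2

deg(f) = 2.
Substitute x = X/Z, y = Y/Z into f, then multiply by Z^2.
  monomial -2·x^2·y^0 ↦ -2·X^2·Y^0·Z^0.
  monomial 2·x^1·y^1 ↦ 2·X^1·Y^1·Z^0.
  monomial -1·x^1·y^0 ↦ -1·X^1·Y^0·Z^1.
  monomial -1·x^0·y^2 ↦ -1·X^0·Y^2·Z^0.
  monomial 1·x^0·y^1 ↦ 1·X^0·Y^1·Z^1.
  monomial 1·x^0·y^0 ↦ 1·X^0·Y^0·Z^2.
Collecting: F(X, Y, Z) = -2*X**2 + 2*X*Y - X*Z - Y**2 + Y*Z + Z**2.


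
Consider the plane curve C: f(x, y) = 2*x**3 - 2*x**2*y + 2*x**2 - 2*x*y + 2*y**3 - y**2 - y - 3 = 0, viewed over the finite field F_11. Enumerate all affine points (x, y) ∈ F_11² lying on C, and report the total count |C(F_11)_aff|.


Affine F_11-points: {(0, 7), (3, 9), (5, 0), (5, 2), (5, 4), (6, 8), (6, 10), (7, 0), (7, 7), (7, 10), (8, 3), (8, 5), (8, 9), (9, 0), (10, 7)}; count = 15.

For each of the 121 pairs (x, y) ∈ F_11², evaluate f(x, y) mod 11. Record the zeros.
  x = 0: [0↦8, 1↦8, 2↦7, 3↦6, 4↦6, 5↦8, 6↦2, 7↦0, 8↦3, 9↦1, 10↦6]  zeros at y ∈ {7}
  x = 1: [0↦1, 1↦8, 2↦3, 3↦9, 4↦5, 5↦3, 6↦4, 7↦9, 8↦8, 9↦2, 10↦3]  zeros at y ∈ ∅
  x = 2: [0↦10, 1↦9, 2↦7, 3↦5, 4↦4, 5↦5, 6↦9, 7↦6, 8↦8, 9↦5, 10↦9]  zeros at y ∈ ∅
  x = 3: [0↦3, 1↦1, 2↦9, 3↦6, 4↦4, 5↦4, 6↦7, 7↦3, 8↦4, 9↦0, 10↦3]  zeros at y ∈ {9}
  x = 4: [0↦3, 1↦7, 2↦10, 3↦2, 4↦6, 5↦1, 6↦10, 7↦1, 8↦8, 9↦10, 10↦8]  zeros at y ∈ ∅
  x = 5: [0↦0, 1↦6, 2↦0, 3↦5, 4↦0, 5↦8, 6↦8, 7↦1, 8↦10, 9↦3, 10↦3]  zeros at y ∈ {0, 2, 4}
  x = 6: [0↦6, 1↦10, 2↦2, 3↦5, 4↦9, 5↦4, 6↦2, 7↦4, 8↦0, 9↦2, 10↦0]  zeros at y ∈ {8, 10}
  x = 7: [0↦0, 1↦9, 2↦6, 3↦3, 4↦1, 5↦1, 6↦4, 7↦0, 8↦1, 9↦8, 10↦0]  zeros at y ∈ {0, 7, 10}
  x = 8: [0↦5, 1↦4, 2↦2, 3↦0, 4↦10, 5↦0, 6↦4, 7↦1, 8↦3, 9↦0, 10↦4]  zeros at y ∈ {3, 5, 9}
  x = 9: [0↦0, 1↦7, 2↦2, 3↦8, 4↦4, 5↦2, 6↦3, 7↦8, 8↦7, 9↦1, 10↦2]  zeros at y ∈ {0}
  x = 10: [0↦8, 1↦8, 2↦7, 3↦6, 4↦6, 5↦8, 6↦2, 7↦0, 8↦3, 9↦1, 10↦6]  zeros at y ∈ {7}
Collecting zeros: affine points = {(0, 7), (3, 9), (5, 0), (5, 2), (5, 4), (6, 8), (6, 10), (7, 0), (7, 7), (7, 10), (8, 3), (8, 5), (8, 9), (9, 0), (10, 7)}.
Total count |C(F_11)_aff| = 15.


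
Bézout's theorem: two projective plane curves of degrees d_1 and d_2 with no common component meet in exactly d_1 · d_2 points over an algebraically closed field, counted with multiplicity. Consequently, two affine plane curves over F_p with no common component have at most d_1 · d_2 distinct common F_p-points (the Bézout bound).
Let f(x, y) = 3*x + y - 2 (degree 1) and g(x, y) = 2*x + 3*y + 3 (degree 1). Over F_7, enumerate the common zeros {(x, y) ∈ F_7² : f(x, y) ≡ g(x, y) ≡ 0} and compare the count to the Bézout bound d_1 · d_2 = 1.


Common zeros: ∅; count = 0; Bézout bound = 1.

deg(f) = 1, deg(g) = 1, so Bézout bound = 1.
Scan x ∈ F_7. For each x, list the y ∈ F_7 with f(x, y) ≡ 0 and those with g(x, y) ≡ 0 (mod 7); the common zeros in that column are the intersection.
  x = 0: f ≡ 0 at y ∈ {2}; g ≡ 0 at y ∈ {6}; common: ∅.
  x = 1: f ≡ 0 at y ∈ {6}; g ≡ 0 at y ∈ {3}; common: ∅.
  x = 2: f ≡ 0 at y ∈ {3}; g ≡ 0 at y ∈ {0}; common: ∅.
  x = 3: f ≡ 0 at y ∈ {0}; g ≡ 0 at y ∈ {4}; common: ∅.
  x = 4: f ≡ 0 at y ∈ {4}; g ≡ 0 at y ∈ {1}; common: ∅.
  x = 5: f ≡ 0 at y ∈ {1}; g ≡ 0 at y ∈ {5}; common: ∅.
  x = 6: f ≡ 0 at y ∈ {5}; g ≡ 0 at y ∈ {2}; common: ∅.
Collecting: common zeros = ∅, so the count is 0.
Comparison with the Bézout bound: 0 ≤ 1 = deg(f)·deg(g), as expected for curves with no common component (the affine F_7-count falls short of the bound because intersections may lie at infinity, over extension fields, or carry multiplicity).


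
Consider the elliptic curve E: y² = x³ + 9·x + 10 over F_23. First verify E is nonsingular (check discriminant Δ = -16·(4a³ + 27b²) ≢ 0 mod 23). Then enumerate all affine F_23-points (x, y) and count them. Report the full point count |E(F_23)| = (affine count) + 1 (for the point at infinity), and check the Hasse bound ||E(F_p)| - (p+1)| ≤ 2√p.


Affine points = {(2, 6), (2, 17), (3, 8), (3, 15), (4, 8), (4, 15), (6, 2), (6, 21), (7, 5), (7, 18), (12, 11), (12, 12), (13, 1), (13, 22), (15, 1), (15, 22), (16, 8), (16, 15), (17, 4), (17, 19), (18, 1), (18, 22), (19, 5), (19, 18), (20, 5), (20, 18), (22, 0)}; affine count = 27; |E(F_23)| = 28.

Discriminant check: Δ ∝ 4a³ + 27b² = 4·9³ + 27·10² = 4·729 + 27·100 ≡ 4 (mod 23). Nonzero ⇒ E is nonsingular.
For each x ∈ F_23, compute rhs = x³ + 9·x + 10 mod 23, then count y ∈ F_23 with y² ≡ rhs.
  x = 0: rhs = 10, matching y values: none (0 points).
  x = 1: rhs = 20, matching y values: none (0 points).
  x = 2: rhs = 13, matching y values: 6, 17 (2 points).
  x = 3: rhs = 18, matching y values: 8, 15 (2 points).
  x = 4: rhs = 18, matching y values: 8, 15 (2 points).
  x = 5: rhs = 19, matching y values: none (0 points).
  x = 6: rhs = 4, matching y values: 2, 21 (2 points).
  x = 7: rhs = 2, matching y values: 5, 18 (2 points).
  x = 8: rhs = 19, matching y values: none (0 points).
  x = 9: rhs = 15, matching y values: none (0 points).
  x = 10: rhs = 19, matching y values: none (0 points).
  x = 11: rhs = 14, matching y values: none (0 points).
  x = 12: rhs = 6, matching y values: 11, 12 (2 points).
  x = 13: rhs = 1, matching y values: 1, 22 (2 points).
  x = 14: rhs = 5, matching y values: none (0 points).
  x = 15: rhs = 1, matching y values: 1, 22 (2 points).
  x = 16: rhs = 18, matching y values: 8, 15 (2 points).
  x = 17: rhs = 16, matching y values: 4, 19 (2 points).
  x = 18: rhs = 1, matching y values: 1, 22 (2 points).
  x = 19: rhs = 2, matching y values: 5, 18 (2 points).
  x = 20: rhs = 2, matching y values: 5, 18 (2 points).
  x = 21: rhs = 7, matching y values: none (0 points).
  x = 22: rhs = 0, matching y values: 0 (1 points).
Total affine count: 27.
Full point count |E(F_23)| = 27 + 1 = 28.
Hasse bound: |28 − (23+1)| = |4| = 4 ≤ 2√23 ≈ 9.5917 ✓.


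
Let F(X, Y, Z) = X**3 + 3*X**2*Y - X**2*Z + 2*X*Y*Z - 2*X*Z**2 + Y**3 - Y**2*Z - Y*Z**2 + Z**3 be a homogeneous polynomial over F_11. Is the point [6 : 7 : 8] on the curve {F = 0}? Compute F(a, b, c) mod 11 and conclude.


F(6,7,8) ≡ 9 (mod 11); P is NOT on the curve.

Evaluate F(6, 7, 8) term-by-term (mod 11).
  X**3 ↦ 1·216·1·1 = 216
  3*X**2*Y ↦ 3·36·7·1 = 756
  -X**2*Z ↦ -1·36·1·8 = -288
  2*X*Y*Z ↦ 2·6·7·8 = 672
  -2*X*Z**2 ↦ -2·6·1·64 = -768
  Y**3 ↦ 1·1·343·1 = 343
  -Y**2*Z ↦ -1·1·49·8 = -392
  -Y*Z**2 ↦ -1·1·7·64 = -448
  Z**3 ↦ 1·1·1·512 = 512
Sum: F(6, 7, 8) = (216) + (756) + (-288) + (672) + (-768) + (343) + (-392) + (-448) + (512) = 603.
Reducing mod 11: 603 ≡ 9 (mod 11).
Since F(a, b, c) ≡ 9 ≠ 0 (mod 11), P does NOT lie on the curve.


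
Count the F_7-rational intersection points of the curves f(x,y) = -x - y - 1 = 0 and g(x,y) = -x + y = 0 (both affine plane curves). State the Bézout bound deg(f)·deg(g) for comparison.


Common zeros: {(3, 3)}; count = 1; Bézout bound = 1.

deg(f) = 1, deg(g) = 1, so Bézout bound = 1.
Scan x ∈ F_7. For each x, list the y ∈ F_7 with f(x, y) ≡ 0 and those with g(x, y) ≡ 0 (mod 7); the common zeros in that column are the intersection.
  x = 0: f ≡ 0 at y ∈ {6}; g ≡ 0 at y ∈ {0}; common: ∅.
  x = 1: f ≡ 0 at y ∈ {5}; g ≡ 0 at y ∈ {1}; common: ∅.
  x = 2: f ≡ 0 at y ∈ {4}; g ≡ 0 at y ∈ {2}; common: ∅.
  x = 3: f ≡ 0 at y ∈ {3}; g ≡ 0 at y ∈ {3}; common: {3}.
  x = 4: f ≡ 0 at y ∈ {2}; g ≡ 0 at y ∈ {4}; common: ∅.
  x = 5: f ≡ 0 at y ∈ {1}; g ≡ 0 at y ∈ {5}; common: ∅.
  x = 6: f ≡ 0 at y ∈ {0}; g ≡ 0 at y ∈ {6}; common: ∅.
Collecting: common zeros = {(3, 3)}, so the count is 1.
Comparison with the Bézout bound: 1 ≤ 1 = deg(f)·deg(g), as expected for curves with no common component (the bound is attained).


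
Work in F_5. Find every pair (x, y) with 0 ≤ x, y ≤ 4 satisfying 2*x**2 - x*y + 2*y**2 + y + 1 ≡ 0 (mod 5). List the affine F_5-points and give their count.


Affine F_5-points: {(1, 1), (1, 4), (2, 1), (2, 2), (4, 2)}; count = 5.

For each of the 25 pairs (x, y) ∈ F_5², evaluate f(x, y) mod 5. Record the zeros.
  x = 0: [0↦1, 1↦4, 2↦1, 3↦2, 4↦2]  zeros at y ∈ ∅
  x = 1: [0↦3, 1↦0, 2↦1, 3↦1, 4↦0]  zeros at y ∈ {1, 4}
  x = 2: [0↦4, 1↦0, 2↦0, 3↦4, 4↦2]  zeros at y ∈ {1, 2}
  x = 3: [0↦4, 1↦4, 2↦3, 3↦1, 4↦3]  zeros at y ∈ ∅
  x = 4: [0↦3, 1↦2, 2↦0, 3↦2, 4↦3]  zeros at y ∈ {2}
Collecting zeros: affine points = {(1, 1), (1, 4), (2, 1), (2, 2), (4, 2)}.
Total count |C(F_5)_aff| = 5.


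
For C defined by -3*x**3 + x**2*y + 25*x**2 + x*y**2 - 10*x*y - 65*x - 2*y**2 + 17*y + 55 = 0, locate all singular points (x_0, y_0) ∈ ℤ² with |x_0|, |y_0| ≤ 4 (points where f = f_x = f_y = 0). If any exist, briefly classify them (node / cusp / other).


Singular points: {(3, 2)}; classification: cusp.

Compute partial derivatives:
  f_x = -9*x**2 + 2*x*y + 50*x + y**2 - 10*y - 65.
  f_y = x**2 + 2*x*y - 10*x - 4*y + 17.
Scan x_0 ∈ {−4, ..., 4}. For each x_0, f_y(x_0, y) is a polynomial in y; find its integer roots y ∈ {−4, ..., 4}, then test f_x and f at those candidates.
  x = -4: f_y(-4, y) = 73 - 12*y; no integer root y with |y| ≤ 4.
  x = -3: f_y(-3, y) = 56 - 10*y; no integer root y with |y| ≤ 4.
  x = -2: f_y(-2, y) = 41 - 8*y; no integer root y with |y| ≤ 4.
  x = -1: f_y(-1, y) = 28 - 6*y; no integer root y with |y| ≤ 4.
  x = 0: f_y(0, y) = 17 - 4*y; no integer root y with |y| ≤ 4.
  x = 1: f_y(1, y) = 8 - 2*y; vanishes at y ∈ {4}. (1, 4): f_x = -40 ≠ 0.
  x = 2: f_y(2, y) = 1; no integer root y with |y| ≤ 4.
  x = 3: f_y(3, y) = 2*y - 4; vanishes at y ∈ {2}. (3, 2): f_x = 0, f = 0 — SINGULAR.
  x = 4: f_y(4, y) = 4*y - 7; no integer root y with |y| ≤ 4.
Only singular point on the grid: (3, 2).
Classify: substitute x = 3 + u, y = 2 + v and expand: f = -3*u**3 + u**2*v + u*v**2 + v**2.
No constant or linear terms (consistent with a singular point). Quadratic part: v**2. Cubic part: -3*u**3 + u**2*v + u*v**2.
The quadratic part v**2 is a perfect square, so there is a single (double) tangent line v = 0, i.e. y = 2. Restricting the cubic part to that line (v = 0) leaves -3*u**3 ≠ 0, so f is not divisible by v and the branch is v² ≈ 3*u**3 to lowest order — this is a cusp.
Classification: cusp.


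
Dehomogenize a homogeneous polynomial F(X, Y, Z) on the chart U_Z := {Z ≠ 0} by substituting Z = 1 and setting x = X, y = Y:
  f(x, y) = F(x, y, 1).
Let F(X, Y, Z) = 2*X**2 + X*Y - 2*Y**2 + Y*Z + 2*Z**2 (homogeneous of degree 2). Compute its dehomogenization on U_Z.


f(x, y) = 2*x**2 + x*y - 2*y**2 + y + 2

On U_Z we set Z = 1. Each monomial c·X^i·Y^j·Z^k in F becomes c·x^i·y^j·1^k = c·x^i·y^j.
Substituting Z = 1: F(X, Y, 1) = 2*x**2 + x*y - 2*y**2 + y + 2.
Note: deg(f) ≤ deg(F) = 2; strict inequality happens when F is divisible by Z (lost terms).


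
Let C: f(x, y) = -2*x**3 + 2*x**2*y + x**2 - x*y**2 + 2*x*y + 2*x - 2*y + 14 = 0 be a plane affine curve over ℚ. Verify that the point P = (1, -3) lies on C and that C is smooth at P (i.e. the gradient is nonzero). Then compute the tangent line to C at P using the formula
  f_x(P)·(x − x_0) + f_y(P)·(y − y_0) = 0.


Tangent line at P: -29*x + 8*y + 53 = 0.

Step 1: f(1, -3) = 0, so P lies on C.
Step 2: partial derivatives
  f_x(x, y) = -6*x**2 + 4*x*y + 2*x - y**2 + 2*y + 2, f_y(x, y) = 2*x**2 - 2*x*y + 2*x - 2.
  f_x(P) = -29, f_y(P) = 8 (gradient nonzero, so P is smooth).
Step 3: tangent line at P: -29·(x − 1) + 8·(y − -3) = 0.
Expanding: -29*x + 8*y + 53 = 0.


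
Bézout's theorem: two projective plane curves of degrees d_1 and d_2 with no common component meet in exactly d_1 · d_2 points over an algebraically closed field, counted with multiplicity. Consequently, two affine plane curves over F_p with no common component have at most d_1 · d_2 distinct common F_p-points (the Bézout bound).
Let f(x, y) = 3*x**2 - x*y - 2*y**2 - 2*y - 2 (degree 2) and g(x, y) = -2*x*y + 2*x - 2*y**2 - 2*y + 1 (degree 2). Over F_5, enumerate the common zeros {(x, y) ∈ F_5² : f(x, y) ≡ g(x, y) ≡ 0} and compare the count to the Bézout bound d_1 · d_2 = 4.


Common zeros: {(2, 0)}; count = 1; Bézout bound = 4.

deg(f) = 2, deg(g) = 2, so Bézout bound = 4.
Scan x ∈ F_5. For each x, list the y ∈ F_5 with f(x, y) ≡ 0 and those with g(x, y) ≡ 0 (mod 5); the common zeros in that column are the intersection.
  x = 0: f ≡ 0 at y ∈ ∅; g ≡ 0 at y ∈ ∅; common: ∅.
  x = 1: f ≡ 0 at y ∈ ∅; g ≡ 0 at y ∈ {4}; common: ∅.
  x = 2: f ≡ 0 at y ∈ {0, 3}; g ≡ 0 at y ∈ {0, 2}; common: {0}.
  x = 3: f ≡ 0 at y ∈ {0}; g ≡ 0 at y ∈ {3}; common: ∅.
  x = 4: f ≡ 0 at y ∈ {3, 4}; g ≡ 0 at y ∈ ∅; common: ∅.
Collecting: common zeros = {(2, 0)}, so the count is 1.
Comparison with the Bézout bound: 1 ≤ 4 = deg(f)·deg(g), as expected for curves with no common component (the affine F_5-count falls short of the bound because intersections may lie at infinity, over extension fields, or carry multiplicity).


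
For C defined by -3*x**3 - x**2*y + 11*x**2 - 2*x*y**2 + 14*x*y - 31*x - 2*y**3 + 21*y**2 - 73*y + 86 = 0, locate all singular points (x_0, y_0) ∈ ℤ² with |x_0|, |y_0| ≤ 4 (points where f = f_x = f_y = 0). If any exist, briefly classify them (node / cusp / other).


Singular points: {(1, 3)}; classification: node.

Compute partial derivatives:
  f_x = -9*x**2 - 2*x*y + 22*x - 2*y**2 + 14*y - 31.
  f_y = -x**2 - 4*x*y + 14*x - 6*y**2 + 42*y - 73.
Scan x_0 ∈ {−4, ..., 4}. For each x_0, f_y(x_0, y) is a polynomial in y; find its integer roots y ∈ {−4, ..., 4}, then test f_x and f at those candidates.
  x = -4: f_y(-4, y) = -6*y**2 + 58*y - 145; no integer root y with |y| ≤ 4.
  x = -3: f_y(-3, y) = -6*y**2 + 54*y - 124; no integer root y with |y| ≤ 4.
  x = -2: f_y(-2, y) = -6*y**2 + 50*y - 105; no integer root y with |y| ≤ 4.
  x = -1: f_y(-1, y) = -6*y**2 + 46*y - 88; vanishes at y ∈ {4}. (-1, 4): f_x = -30 ≠ 0.
  x = 0: f_y(0, y) = -6*y**2 + 42*y - 73; no integer root y with |y| ≤ 4.
  x = 1: f_y(1, y) = -6*y**2 + 38*y - 60; vanishes at y ∈ {3}. (1, 3): f_x = 0, f = 0 — SINGULAR.
  x = 2: f_y(2, y) = -6*y**2 + 34*y - 49; no integer root y with |y| ≤ 4.
  x = 3: f_y(3, y) = -6*y**2 + 30*y - 40; no integer root y with |y| ≤ 4.
  x = 4: f_y(4, y) = -6*y**2 + 26*y - 33; no integer root y with |y| ≤ 4.
Only singular point on the grid: (1, 3).
Classify: substitute x = 1 + u, y = 3 + v and expand: f = -3*u**3 - u**2*v - u**2 - 2*u*v**2 - 2*v**3 + v**2.
No constant or linear terms (consistent with a singular point). Quadratic part: -u**2 + v**2. Cubic part: -3*u**3 - u**2*v - 2*u*v**2 - 2*v**3.
The quadratic part v**2 - u**2 = (v − u)(v + u) splits into two distinct linear factors, so there are two distinct tangent lines y − 3 = ±(x − 1) — this is a node (ordinary double point).
Classification: node.
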